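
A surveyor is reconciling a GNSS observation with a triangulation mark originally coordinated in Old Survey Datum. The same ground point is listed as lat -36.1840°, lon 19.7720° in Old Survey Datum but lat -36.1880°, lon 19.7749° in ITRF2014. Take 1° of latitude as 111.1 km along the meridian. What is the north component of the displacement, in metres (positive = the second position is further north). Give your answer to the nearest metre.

Δφ = -36.1880° − -36.1840° = -0.0040°; Δλ = 19.7749° − 19.7720° = +0.0029°.
ΔN = Δφ × 111100 = -444.4 m; ΔE = Δλ × 111100 × cos(-36.1840°) = +0.0029 × 111100 × 0.807125 = 260.0 m.

ΔN = -444 m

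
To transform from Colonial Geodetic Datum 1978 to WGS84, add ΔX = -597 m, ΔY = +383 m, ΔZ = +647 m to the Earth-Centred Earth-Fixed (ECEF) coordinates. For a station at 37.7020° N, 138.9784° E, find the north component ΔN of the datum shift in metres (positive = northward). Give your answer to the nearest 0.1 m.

ΔN = 82.7 m

The local north axis is (−sin φ cos λ, −sin φ sin λ, cos φ), giving ΔN = -275.453 − 153.732 + 511.908 = 82.72 m.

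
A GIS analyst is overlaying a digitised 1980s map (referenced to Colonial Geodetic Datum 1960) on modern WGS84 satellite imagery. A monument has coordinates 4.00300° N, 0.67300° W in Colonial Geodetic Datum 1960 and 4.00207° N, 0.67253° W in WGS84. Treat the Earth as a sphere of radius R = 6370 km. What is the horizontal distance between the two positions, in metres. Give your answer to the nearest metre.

Δφ = 4.00207° − 4.00300° = -0.00093°; Δλ = -0.67253° − -0.67300° = +0.00047°.
1° along a meridian = πR/180 = 111177 m.
ΔN = Δφ × 111177 = -103.4 m; ΔE = Δλ × 111177 × cos(4.00300°) = +0.00047 × 111177 × 0.997560 = 52.1 m.
Distance = √(ΔE² + ΔN²) = √(52.1² + (-103.4)²) = 115.8 m.

116 m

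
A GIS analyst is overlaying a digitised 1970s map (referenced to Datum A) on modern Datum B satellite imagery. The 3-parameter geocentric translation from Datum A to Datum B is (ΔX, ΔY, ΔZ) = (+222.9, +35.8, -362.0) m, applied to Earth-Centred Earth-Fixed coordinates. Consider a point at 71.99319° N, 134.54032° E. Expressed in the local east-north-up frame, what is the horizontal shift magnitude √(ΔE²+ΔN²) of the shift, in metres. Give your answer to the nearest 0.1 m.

184.4 m

At φ = 71.99319°, λ = 134.54032°: sin φ = 0.951020, cos φ = 0.309130, sin λ = 0.712757, cos λ = -0.701411.
ΔE = −sin λ·ΔX + cos λ·ΔY = −(0.712757)·(222.9) + (-0.701411)·(35.8) = -183.98 m.
ΔN = −sin φ cos λ·ΔX − sin φ sin λ·ΔY + cos φ·ΔZ = −(0.951020)(-0.701411)(222.9) − (0.951020)(0.712757)(35.8) + (0.309130)(-362.0) = 12.51 m.
Horizontal magnitude = √(ΔE² + ΔN²) = √((-183.98)² + 12.51²) = 184.41 m.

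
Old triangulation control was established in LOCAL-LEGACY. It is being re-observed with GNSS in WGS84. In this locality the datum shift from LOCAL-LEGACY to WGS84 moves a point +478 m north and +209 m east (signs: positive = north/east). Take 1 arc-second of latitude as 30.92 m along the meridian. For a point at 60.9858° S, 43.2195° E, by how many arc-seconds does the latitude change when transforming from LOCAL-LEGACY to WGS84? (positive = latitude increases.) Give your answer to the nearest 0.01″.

Δφ = 15.46″

1″ of latitude = 30.92 m, so Δφ = 478.0 / 30.92 = 15.459″.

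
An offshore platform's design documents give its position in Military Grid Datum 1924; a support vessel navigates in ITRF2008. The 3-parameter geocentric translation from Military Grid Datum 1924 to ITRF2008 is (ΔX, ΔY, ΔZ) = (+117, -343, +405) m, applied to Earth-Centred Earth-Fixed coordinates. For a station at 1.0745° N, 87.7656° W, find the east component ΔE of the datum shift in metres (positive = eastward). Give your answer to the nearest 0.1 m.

The local east axis at (φ, λ) is (−sin λ, cos λ, 0), so ΔE = −sin(-87.7656°)·117 + cos(-87.7656°)·(-343) = 103.54 m.

ΔE = 103.5 m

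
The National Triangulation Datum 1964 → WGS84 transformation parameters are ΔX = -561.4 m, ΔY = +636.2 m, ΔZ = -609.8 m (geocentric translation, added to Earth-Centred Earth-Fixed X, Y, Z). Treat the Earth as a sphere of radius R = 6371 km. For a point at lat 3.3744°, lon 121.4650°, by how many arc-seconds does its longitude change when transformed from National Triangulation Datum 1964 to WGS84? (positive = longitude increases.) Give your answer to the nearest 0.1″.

Δλ = 4.8″

sin φ = 0.058860, cos φ = 0.998266, sin λ = 0.852959, cos λ = -0.521978.
East component: ΔE = −sin λ·ΔX + cos λ·ΔY = −(0.852959)(-561.4) + (-0.521978)(636.2) = 146.77 m.
1° of latitude spans πR/180 = 111195 m; at latitude φ, 1° of longitude spans that × cos φ = 111002.1 m, so Δλ = 146.77 / 111002.1 × 3600 = 4.760″.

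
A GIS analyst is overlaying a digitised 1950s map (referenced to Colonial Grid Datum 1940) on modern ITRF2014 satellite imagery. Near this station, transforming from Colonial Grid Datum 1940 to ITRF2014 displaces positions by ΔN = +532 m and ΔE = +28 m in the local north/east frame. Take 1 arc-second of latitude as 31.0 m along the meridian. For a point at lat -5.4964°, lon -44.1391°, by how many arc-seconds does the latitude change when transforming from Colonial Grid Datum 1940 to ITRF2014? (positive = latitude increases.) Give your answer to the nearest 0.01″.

Δφ = 17.16″

1″ of latitude = 31.00 m, so Δφ = 532.0 / 31.00 = 17.161″.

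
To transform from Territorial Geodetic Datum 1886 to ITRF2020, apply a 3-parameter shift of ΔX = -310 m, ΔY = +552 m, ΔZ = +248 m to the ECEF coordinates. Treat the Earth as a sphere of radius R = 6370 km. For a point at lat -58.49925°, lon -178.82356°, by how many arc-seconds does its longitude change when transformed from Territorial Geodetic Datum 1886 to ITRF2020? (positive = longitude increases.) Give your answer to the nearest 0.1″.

Δλ = -34.6″

sin φ = -0.852633, cos φ = 0.522510, sin λ = -0.020531, cos λ = -0.999789.
East component: ΔE = −sin λ·ΔX + cos λ·ΔY = −(-0.020531)(-310) + (-0.999789)(552) = -558.25 m.
1° of latitude spans πR/180 = 111177 m; at latitude φ, 1° of longitude spans that × cos φ = 58091.3 m, so Δλ = -558.25 / 58091.3 × 3600 = -34.595″.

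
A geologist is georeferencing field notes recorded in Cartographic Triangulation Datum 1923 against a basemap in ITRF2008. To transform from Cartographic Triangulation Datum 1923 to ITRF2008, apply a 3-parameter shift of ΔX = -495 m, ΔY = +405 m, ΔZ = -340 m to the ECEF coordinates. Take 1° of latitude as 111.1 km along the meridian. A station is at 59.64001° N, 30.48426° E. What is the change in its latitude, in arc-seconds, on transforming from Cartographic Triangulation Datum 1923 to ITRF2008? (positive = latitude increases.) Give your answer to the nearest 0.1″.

sin φ = 0.862867, cos φ = 0.505431, sin λ = 0.507302, cos λ = 0.861769.
North component: ΔN = −sin φ cos λ·ΔX − sin φ sin λ·ΔY + cos φ·ΔZ = −(0.862867)(0.861769)(-495) − (0.862867)(0.507302)(405) + (0.505431)(-340) = 18.95 m.
1° of latitude spans 111100 m, so Δφ = 18.95 / 111100 × 3600 = 0.614″.

Δφ = 0.6″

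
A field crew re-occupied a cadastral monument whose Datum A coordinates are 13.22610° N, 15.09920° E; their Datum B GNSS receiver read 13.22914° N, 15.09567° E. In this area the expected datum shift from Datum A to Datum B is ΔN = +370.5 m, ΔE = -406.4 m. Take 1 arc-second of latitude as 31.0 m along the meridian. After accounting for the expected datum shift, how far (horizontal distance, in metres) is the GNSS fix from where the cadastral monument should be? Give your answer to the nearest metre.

39 m

Observed coordinate differences: Δφ = +0.00304°, Δλ = -0.00353°.
Converting to metres (1° lat = 111600 m, cos φ = 0.973475): observed ΔN = 339.3 m, observed ΔE = -383.5 m.
Subtracting the expected shift leaves a residual of 339.3 − (370.5) = -31.2 m north and -383.5 − (-406.4) = 22.9 m east.
Residual distance = √((-31.2)² + 22.9²) = 38.7 m.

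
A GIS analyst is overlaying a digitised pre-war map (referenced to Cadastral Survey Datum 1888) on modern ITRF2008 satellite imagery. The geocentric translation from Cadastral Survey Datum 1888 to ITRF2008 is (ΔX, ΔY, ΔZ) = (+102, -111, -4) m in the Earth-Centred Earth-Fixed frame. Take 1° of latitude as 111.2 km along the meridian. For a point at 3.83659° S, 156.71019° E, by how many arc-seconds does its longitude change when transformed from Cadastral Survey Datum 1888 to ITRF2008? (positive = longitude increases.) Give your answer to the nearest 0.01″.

Δλ = 2.00″

sin φ = -0.066911, cos φ = 0.997759, sin λ = 0.395382, cos λ = -0.918517.
East component: ΔE = −sin λ·ΔX + cos λ·ΔY = −(0.395382)(102) + (-0.918517)(-111) = 61.63 m.
1° of latitude spans 111200 m; at latitude φ, 1° of longitude spans that × cos φ = 110950.8 m, so Δλ = 61.63 / 110950.8 × 3600 = 2.000″.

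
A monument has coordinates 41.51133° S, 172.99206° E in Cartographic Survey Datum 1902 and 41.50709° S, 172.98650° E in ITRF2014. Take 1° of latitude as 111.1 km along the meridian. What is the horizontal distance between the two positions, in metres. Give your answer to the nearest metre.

Δφ = -41.50709° − -41.51133° = +0.00424°; Δλ = 172.98650° − 172.99206° = -0.00556°.
ΔN = Δφ × 111100 = 471.1 m; ΔE = Δλ × 111100 × cos(-41.51133°) = -0.00556 × 111100 × 0.748825 = -462.6 m.
Distance = √(ΔE² + ΔN²) = √((-462.6)² + 471.1²) = 660.2 m.

660 m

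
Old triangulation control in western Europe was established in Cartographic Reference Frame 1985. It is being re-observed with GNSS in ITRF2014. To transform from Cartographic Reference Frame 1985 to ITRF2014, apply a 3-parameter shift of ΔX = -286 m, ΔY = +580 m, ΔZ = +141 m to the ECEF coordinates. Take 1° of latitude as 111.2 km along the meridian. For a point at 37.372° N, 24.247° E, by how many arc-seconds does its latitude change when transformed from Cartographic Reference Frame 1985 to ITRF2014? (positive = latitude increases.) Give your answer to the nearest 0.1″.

sin φ = 0.606988, cos φ = 0.794711, sin λ = 0.410671, cos λ = 0.911784.
North component: ΔN = −sin φ cos λ·ΔX − sin φ sin λ·ΔY + cos φ·ΔZ = −(0.606988)(0.911784)(-286) − (0.606988)(0.410671)(580) + (0.794711)(141) = 125.76 m.
1° of latitude spans 111200 m, so Δφ = 125.76 / 111200 × 3600 = 4.071″.

Δφ = 4.1″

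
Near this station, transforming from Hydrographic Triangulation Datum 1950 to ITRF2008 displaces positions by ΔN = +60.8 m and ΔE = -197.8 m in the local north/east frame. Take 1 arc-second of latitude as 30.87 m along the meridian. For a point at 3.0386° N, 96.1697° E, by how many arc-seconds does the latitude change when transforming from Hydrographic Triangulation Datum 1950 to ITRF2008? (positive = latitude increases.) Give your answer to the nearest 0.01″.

Δφ = 1.97″

1″ of latitude = 30.87 m, so Δφ = 60.8 / 30.87 = 1.970″.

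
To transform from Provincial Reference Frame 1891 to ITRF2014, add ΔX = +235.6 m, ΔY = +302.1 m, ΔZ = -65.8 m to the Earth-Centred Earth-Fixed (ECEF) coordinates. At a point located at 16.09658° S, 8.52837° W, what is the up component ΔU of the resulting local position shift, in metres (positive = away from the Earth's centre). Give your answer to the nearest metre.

At φ = -16.09658°, λ = -8.52837°: sin φ = -0.277257, cos φ = 0.960796, sin λ = -0.148299, cos λ = 0.988943.
ΔU = cos φ cos λ·ΔX + cos φ sin λ·ΔY + sin φ·ΔZ = (0.960796)(0.988943)(235.6) + (0.960796)(-0.148299)(302.1) + (-0.277257)(-65.8) = 199.06 m.

ΔU = 199 m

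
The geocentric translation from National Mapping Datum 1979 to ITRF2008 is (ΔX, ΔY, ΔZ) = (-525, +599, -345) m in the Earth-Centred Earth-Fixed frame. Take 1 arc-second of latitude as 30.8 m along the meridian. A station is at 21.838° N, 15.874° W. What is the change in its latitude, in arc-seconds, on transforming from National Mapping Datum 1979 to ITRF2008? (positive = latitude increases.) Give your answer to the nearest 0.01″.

sin φ = 0.371984, cos φ = 0.928239, sin λ = -0.273523, cos λ = 0.961866.
North component: ΔN = −sin φ cos λ·ΔX − sin φ sin λ·ΔY + cos φ·ΔZ = −(0.371984)(0.961866)(-525) − (0.371984)(-0.273523)(599) + (0.928239)(-345) = -71.45 m.
1° of latitude spans 3600 × 30.80 = 110880 m, so Δφ = -71.45 / 110880 × 3600 = -2.320″.

Δφ = -2.32″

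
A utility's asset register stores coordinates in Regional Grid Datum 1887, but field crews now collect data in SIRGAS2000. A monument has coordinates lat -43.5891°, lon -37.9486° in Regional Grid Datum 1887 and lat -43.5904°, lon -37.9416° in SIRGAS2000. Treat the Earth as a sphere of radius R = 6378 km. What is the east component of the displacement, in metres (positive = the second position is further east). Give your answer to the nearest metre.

ΔE = 564 m

Δφ = -43.5904° − -43.5891° = -0.0013°; Δλ = -37.9416° − -37.9486° = +0.0070°.
1° along a meridian = πR/180 = 111317 m.
ΔN = Δφ × 111317 = -144.7 m; ΔE = Δλ × 111317 × cos(-43.5891°) = +0.0070 × 111317 × 0.724303 = 564.4 m.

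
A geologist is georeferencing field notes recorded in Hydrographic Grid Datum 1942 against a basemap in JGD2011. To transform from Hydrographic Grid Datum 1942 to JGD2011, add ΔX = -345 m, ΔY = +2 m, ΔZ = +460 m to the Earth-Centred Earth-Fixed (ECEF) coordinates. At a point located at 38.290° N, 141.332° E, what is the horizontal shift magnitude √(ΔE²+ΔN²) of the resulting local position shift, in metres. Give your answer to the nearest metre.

The local east axis at (φ, λ) is (−sin λ, cos λ, 0), so ΔE = −sin(141.332°)·(-345) + cos(141.332°)·2 = 214.00 m.
The local north axis is (−sin φ cos λ, −sin φ sin λ, cos φ), giving ΔN = -166.912 − 0.774 + 361.047 = 193.36 m.
Horizontal magnitude = √(ΔE² + ΔN²) = √(214.00² + 193.36²) = 288.41 m.

288 m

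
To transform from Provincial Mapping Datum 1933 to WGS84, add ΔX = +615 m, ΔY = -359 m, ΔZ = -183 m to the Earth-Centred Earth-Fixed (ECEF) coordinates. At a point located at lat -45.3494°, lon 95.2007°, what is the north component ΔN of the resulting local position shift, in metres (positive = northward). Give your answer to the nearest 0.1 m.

ΔN = -422.6 m

At φ = -45.3494°, λ = 95.2007°: sin φ = -0.711406, cos φ = 0.702782, sin λ = 0.995883, cos λ = -0.090645.
ΔN = −sin φ cos λ·ΔX − sin φ sin λ·ΔY + cos φ·ΔZ = −(-0.711406)(-0.090645)(615) − (-0.711406)(0.995883)(-359) + (0.702782)(-183) = -422.61 m.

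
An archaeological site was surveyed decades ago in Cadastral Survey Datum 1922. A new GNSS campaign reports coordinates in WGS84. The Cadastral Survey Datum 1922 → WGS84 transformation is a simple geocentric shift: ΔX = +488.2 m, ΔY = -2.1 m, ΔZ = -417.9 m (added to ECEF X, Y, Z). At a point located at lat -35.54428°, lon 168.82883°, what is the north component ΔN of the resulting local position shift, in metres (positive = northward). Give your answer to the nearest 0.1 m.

At φ = -35.54428°, λ = 168.82883°: sin φ = -0.581332, cos φ = 0.813666, sin λ = 0.193741, cos λ = -0.981053.
ΔN = −sin φ cos λ·ΔX − sin φ sin λ·ΔY + cos φ·ΔZ = −(-0.581332)(-0.981053)(488.2) − (-0.581332)(0.193741)(-2.1) + (0.813666)(-417.9) = -618.70 m.

ΔN = -618.7 m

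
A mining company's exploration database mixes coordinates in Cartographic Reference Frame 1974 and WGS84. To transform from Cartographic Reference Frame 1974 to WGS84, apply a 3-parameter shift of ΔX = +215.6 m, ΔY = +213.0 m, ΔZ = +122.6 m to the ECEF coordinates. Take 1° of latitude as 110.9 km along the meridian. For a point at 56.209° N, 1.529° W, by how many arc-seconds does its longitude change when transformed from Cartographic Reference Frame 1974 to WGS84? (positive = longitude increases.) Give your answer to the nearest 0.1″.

Δλ = 12.8″

sin φ = 0.831072, cos φ = 0.556165, sin λ = -0.026683, cos λ = 0.999644.
East component: ΔE = −sin λ·ΔX + cos λ·ΔY = −(-0.026683)(215.6) + (0.999644)(213.0) = 218.68 m.
1° of latitude spans 110900 m; at latitude φ, 1° of longitude spans that × cos φ = 61678.7 m, so Δλ = 218.68 / 61678.7 × 3600 = 12.764″.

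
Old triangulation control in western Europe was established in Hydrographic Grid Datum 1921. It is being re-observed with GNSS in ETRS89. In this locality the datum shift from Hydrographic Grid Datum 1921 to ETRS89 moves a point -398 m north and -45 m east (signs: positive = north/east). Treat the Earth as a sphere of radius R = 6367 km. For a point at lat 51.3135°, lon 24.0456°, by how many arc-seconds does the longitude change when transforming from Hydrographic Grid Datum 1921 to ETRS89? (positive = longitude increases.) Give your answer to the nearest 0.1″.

At latitude 51.3135°, cos φ = 0.625059.
One radian of longitude at latitude φ spans R cos φ, so Δλ = ΔE / (R cos φ) = -45.0 / (6367000 × 0.625059) = -1.1307e-05 rad = -2.332″.

Δλ = -2.3″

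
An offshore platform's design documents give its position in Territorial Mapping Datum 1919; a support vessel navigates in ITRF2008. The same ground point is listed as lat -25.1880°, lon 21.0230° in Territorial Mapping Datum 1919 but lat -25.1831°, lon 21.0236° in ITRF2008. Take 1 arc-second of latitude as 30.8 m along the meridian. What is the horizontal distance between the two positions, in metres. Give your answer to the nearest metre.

Δφ = -25.1831° − -25.1880° = +0.0049°; Δλ = 21.0236° − 21.0230° = +0.0006°.
1° of latitude = 3600 × 30.80 = 110880 m.
ΔN = Δφ × 110880 = 543.3 m; ΔE = Δλ × 110880 × cos(-25.1880°) = +0.0006 × 110880 × 0.904916 = 60.2 m.
Distance = √(ΔE² + ΔN²) = √(60.2² + 543.3²) = 546.6 m.

547 m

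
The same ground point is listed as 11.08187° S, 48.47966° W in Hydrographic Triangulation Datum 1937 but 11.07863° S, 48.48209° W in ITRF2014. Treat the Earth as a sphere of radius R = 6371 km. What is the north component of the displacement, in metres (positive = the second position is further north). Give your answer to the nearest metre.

ΔN = 360 m

Δφ = -11.07863° − -11.08187° = +0.00324°; Δλ = -48.48209° − -48.47966° = -0.00243°.
1° along a meridian = πR/180 = 111195 m.
ΔN = Δφ × 111195 = 360.3 m; ΔE = Δλ × 111195 × cos(-11.08187°) = -0.00243 × 111195 × 0.981354 = -265.2 m.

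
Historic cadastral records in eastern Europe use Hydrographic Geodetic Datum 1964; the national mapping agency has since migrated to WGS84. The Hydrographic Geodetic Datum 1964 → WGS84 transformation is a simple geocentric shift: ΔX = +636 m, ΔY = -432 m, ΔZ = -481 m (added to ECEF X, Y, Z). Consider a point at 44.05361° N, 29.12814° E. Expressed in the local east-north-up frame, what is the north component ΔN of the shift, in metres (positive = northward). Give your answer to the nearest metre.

At φ = 44.05361°, λ = 29.12814°: sin φ = 0.695331, cos φ = 0.718690, sin λ = 0.486764, cos λ = 0.873533.
ΔN = −sin φ cos λ·ΔX − sin φ sin λ·ΔY + cos φ·ΔZ = −(0.695331)(0.873533)(636) − (0.695331)(0.486764)(-432) + (0.718690)(-481) = -585.78 m.

ΔN = -586 m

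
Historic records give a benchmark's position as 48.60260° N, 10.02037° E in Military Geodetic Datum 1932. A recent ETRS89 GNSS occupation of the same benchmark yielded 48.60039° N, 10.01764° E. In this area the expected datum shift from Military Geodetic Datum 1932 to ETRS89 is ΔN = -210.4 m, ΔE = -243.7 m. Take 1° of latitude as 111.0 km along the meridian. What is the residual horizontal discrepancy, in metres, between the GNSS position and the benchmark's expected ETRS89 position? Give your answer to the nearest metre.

Observed coordinate differences: Δφ = -0.00221°, Δλ = -0.00273°.
Converting to metres (1° lat = 111000 m, cos φ = 0.661278): observed ΔN = -245.3 m, observed ΔE = -200.4 m.
Subtracting the expected shift leaves a residual of -245.3 − (-210.4) = -34.9 m north and -200.4 − (-243.7) = 43.3 m east.
Residual distance = √((-34.9)² + 43.3²) = 55.6 m.

56 m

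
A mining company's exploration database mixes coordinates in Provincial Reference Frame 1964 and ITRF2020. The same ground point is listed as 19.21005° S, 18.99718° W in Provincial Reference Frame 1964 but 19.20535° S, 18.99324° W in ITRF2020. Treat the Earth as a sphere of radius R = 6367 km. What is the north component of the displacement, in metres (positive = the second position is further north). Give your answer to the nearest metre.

ΔN = 522 m

Δφ = -19.20535° − -19.21005° = +0.00470°; Δλ = -18.99324° − -18.99718° = +0.00394°.
1° along a meridian = πR/180 = 111125 m.
ΔN = Δφ × 111125 = 522.3 m; ΔE = Δλ × 111125 × cos(-19.21005°) = +0.00394 × 111125 × 0.944319 = 413.5 m.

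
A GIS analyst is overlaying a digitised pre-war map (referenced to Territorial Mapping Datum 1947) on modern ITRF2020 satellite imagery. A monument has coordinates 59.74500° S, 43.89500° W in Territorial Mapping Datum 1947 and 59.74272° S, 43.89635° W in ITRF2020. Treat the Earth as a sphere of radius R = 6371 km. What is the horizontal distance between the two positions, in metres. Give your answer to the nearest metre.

Δφ = -59.74272° − -59.74500° = +0.00228°; Δλ = -43.89635° − -43.89500° = -0.00135°.
1° along a meridian = πR/180 = 111195 m.
ΔN = Δφ × 111195 = 253.5 m; ΔE = Δλ × 111195 × cos(-59.74500°) = -0.00135 × 111195 × 0.503849 = -75.6 m.
Distance = √(ΔE² + ΔN²) = √((-75.6)² + 253.5²) = 264.6 m.

265 m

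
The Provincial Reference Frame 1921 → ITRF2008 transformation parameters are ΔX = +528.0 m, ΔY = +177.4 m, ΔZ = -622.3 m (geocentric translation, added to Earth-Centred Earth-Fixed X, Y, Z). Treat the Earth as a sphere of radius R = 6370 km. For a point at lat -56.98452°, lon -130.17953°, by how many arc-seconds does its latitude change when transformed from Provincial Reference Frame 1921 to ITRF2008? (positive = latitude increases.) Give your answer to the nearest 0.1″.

sin φ = -0.838523, cos φ = 0.544866, sin λ = -0.764027, cos λ = -0.645185.
North component: ΔN = −sin φ cos λ·ΔX − sin φ sin λ·ΔY + cos φ·ΔZ = −(-0.838523)(-0.645185)(528.0) − (-0.838523)(-0.764027)(177.4) + (0.544866)(-622.3) = -738.37 m.
1° of latitude spans πR/180 = 111177 m, so Δφ = -738.37 / 111177 × 3600 = -23.909″.

Δφ = -23.9″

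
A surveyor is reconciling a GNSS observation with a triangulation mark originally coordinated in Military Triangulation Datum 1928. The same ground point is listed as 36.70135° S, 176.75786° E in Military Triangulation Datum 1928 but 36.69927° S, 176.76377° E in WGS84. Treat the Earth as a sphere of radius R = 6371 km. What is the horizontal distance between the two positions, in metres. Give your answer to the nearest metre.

575 m

Δφ = -36.69927° − -36.70135° = +0.00208°; Δλ = 176.76377° − 176.75786° = +0.00591°.
1° along a meridian = πR/180 = 111195 m.
ΔN = Δφ × 111195 = 231.3 m; ΔE = Δλ × 111195 × cos(-36.70135°) = +0.00591 × 111195 × 0.801762 = 526.9 m.
Distance = √(ΔE² + ΔN²) = √(526.9² + 231.3²) = 575.4 m.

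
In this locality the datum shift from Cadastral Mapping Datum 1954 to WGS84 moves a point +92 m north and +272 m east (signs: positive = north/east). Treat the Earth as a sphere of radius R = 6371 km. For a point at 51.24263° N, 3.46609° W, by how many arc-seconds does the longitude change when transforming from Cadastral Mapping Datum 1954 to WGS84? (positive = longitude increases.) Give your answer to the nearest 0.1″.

At latitude 51.24263°, cos φ = 0.626024.
One radian of longitude at latitude φ spans R cos φ, so Δλ = ΔE / (R cos φ) = 272.0 / (6371000 × 0.626024) = 6.8198e-05 rad = 14.067″.

Δλ = 14.1″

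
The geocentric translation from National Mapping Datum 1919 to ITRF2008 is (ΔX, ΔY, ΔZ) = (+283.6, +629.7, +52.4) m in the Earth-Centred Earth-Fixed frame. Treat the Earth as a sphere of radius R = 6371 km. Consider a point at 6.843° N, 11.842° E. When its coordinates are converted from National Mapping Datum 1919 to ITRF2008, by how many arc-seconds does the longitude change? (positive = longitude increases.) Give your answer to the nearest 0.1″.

Δλ = 18.2″

sin φ = 0.119149, cos φ = 0.992876, sin λ = 0.205214, cos λ = 0.978717.
East component: ΔE = −sin λ·ΔX + cos λ·ΔY = −(0.205214)(283.6) + (0.978717)(629.7) = 558.10 m.
1° of latitude spans πR/180 = 111195 m; at latitude φ, 1° of longitude spans that × cos φ = 110402.8 m, so Δλ = 558.10 / 110402.8 × 3600 = 18.198″.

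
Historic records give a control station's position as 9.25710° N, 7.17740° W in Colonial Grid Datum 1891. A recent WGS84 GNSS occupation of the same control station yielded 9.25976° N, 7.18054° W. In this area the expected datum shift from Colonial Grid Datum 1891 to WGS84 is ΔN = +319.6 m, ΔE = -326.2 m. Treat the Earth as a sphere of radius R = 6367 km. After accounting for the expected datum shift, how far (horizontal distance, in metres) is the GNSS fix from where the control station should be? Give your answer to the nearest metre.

30 m

Observed coordinate differences: Δφ = +0.00266°, Δλ = -0.00314°.
Converting to metres (1° lat = 111125 m, cos φ = 0.986976): observed ΔN = 295.6 m, observed ΔE = -344.4 m.
Subtracting the expected shift leaves a residual of 295.6 − (319.6) = -24.0 m north and -344.4 − (-326.2) = -18.2 m east.
Residual distance = √((-24.0)² + (-18.2)²) = 30.1 m.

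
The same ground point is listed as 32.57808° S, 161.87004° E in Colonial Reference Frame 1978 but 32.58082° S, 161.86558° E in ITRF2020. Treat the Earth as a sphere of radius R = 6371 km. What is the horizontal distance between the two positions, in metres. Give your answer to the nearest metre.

Δφ = -32.58082° − -32.57808° = -0.00274°; Δλ = 161.86558° − 161.87004° = -0.00446°.
1° along a meridian = πR/180 = 111195 m.
ΔN = Δφ × 111195 = -304.7 m; ΔE = Δλ × 111195 × cos(-32.57808°) = -0.00446 × 111195 × 0.842658 = -417.9 m.
Distance = √(ΔE² + ΔN²) = √((-417.9)² + (-304.7)²) = 517.2 m.

517 m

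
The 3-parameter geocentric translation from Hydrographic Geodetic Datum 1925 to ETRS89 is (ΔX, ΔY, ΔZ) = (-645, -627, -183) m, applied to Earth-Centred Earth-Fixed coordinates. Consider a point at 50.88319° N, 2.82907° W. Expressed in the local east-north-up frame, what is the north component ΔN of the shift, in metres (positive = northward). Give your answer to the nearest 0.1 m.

At φ = 50.88319°, λ = -2.82907°: sin φ = 0.775861, cos φ = 0.630903, sin λ = -0.049357, cos λ = 0.998781.
ΔN = −sin φ cos λ·ΔX − sin φ sin λ·ΔY + cos φ·ΔZ = −(0.775861)(0.998781)(-645) − (0.775861)(-0.049357)(-627) + (0.630903)(-183) = 360.36 m.

ΔN = 360.4 m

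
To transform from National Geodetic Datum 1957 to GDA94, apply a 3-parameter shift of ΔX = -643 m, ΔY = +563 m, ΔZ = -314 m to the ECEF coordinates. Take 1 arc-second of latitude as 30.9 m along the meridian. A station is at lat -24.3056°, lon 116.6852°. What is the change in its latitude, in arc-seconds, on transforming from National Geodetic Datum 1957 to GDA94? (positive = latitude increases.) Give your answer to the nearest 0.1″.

sin φ = -0.411603, cos φ = 0.911363, sin λ = 0.893487, cos λ = -0.449088.
North component: ΔN = −sin φ cos λ·ΔX − sin φ sin λ·ΔY + cos φ·ΔZ = −(-0.411603)(-0.449088)(-643) − (-0.411603)(0.893487)(563) + (0.911363)(-314) = 39.74 m.
1° of latitude spans 3600 × 30.90 = 111240 m, so Δφ = 39.74 / 111240 × 3600 = 1.286″.

Δφ = 1.3″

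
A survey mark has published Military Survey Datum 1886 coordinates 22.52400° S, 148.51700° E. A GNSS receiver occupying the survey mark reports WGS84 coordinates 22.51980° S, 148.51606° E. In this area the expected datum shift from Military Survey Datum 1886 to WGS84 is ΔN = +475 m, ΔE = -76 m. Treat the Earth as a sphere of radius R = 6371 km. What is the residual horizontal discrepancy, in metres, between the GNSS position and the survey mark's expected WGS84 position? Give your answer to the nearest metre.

22 m

Observed coordinate differences: Δφ = +0.00420°, Δλ = -0.00094°.
Converting to metres (1° lat = 111195 m, cos φ = 0.923719): observed ΔN = 467.0 m, observed ΔE = -96.6 m.
Subtracting the expected shift leaves a residual of 467.0 − (475) = -8.0 m north and -96.6 − (-76) = -20.6 m east.
Residual distance = √((-8.0)² + (-20.6)²) = 22.0 m.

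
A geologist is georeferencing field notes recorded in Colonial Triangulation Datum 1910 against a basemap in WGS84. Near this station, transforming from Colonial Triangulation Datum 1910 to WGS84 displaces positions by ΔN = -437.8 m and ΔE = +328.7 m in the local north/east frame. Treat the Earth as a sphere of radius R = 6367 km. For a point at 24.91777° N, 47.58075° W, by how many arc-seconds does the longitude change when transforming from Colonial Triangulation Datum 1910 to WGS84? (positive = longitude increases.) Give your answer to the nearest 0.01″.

Δλ = 11.74″

At latitude 24.91777°, cos φ = 0.906913.
One radian of longitude at latitude φ spans R cos φ, so Δλ = ΔE / (R cos φ) = 328.7 / (6367000 × 0.906913) = 5.6924e-05 rad = 11.742″.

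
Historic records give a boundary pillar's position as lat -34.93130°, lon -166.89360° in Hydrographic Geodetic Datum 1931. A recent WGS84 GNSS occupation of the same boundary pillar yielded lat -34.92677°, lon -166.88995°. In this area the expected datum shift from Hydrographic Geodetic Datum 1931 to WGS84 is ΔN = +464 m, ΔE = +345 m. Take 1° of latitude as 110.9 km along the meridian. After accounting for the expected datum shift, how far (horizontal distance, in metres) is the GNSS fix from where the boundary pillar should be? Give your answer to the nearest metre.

Observed coordinate differences: Δφ = +0.00453°, Δλ = +0.00365°.
Converting to metres (1° lat = 110900 m, cos φ = 0.819839): observed ΔN = 502.4 m, observed ΔE = 331.9 m.
Subtracting the expected shift leaves a residual of 502.4 − (464) = 38.4 m north and 331.9 − (345) = -13.1 m east.
Residual distance = √(38.4² + (-13.1)²) = 40.6 m.

41 m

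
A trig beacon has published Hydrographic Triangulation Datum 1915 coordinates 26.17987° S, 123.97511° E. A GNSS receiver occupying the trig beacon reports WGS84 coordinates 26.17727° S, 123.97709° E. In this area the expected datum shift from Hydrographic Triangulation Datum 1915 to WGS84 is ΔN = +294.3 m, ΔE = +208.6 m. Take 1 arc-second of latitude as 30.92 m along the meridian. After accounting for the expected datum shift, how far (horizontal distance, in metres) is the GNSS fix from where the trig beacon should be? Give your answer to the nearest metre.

Observed coordinate differences: Δφ = +0.00260°, Δλ = +0.00198°.
Converting to metres (1° lat = 111312 m, cos φ = 0.897413): observed ΔN = 289.4 m, observed ΔE = 197.8 m.
Subtracting the expected shift leaves a residual of 289.4 − (294.3) = -4.9 m north and 197.8 − (208.6) = -10.8 m east.
Residual distance = √((-4.9)² + (-10.8)²) = 11.9 m.

12 m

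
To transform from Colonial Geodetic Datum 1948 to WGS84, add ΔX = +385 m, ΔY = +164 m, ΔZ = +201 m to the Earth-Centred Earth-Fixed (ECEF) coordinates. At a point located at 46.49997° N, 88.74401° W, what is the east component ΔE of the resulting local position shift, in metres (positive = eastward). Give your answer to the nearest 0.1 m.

ΔE = 388.5 m

At φ = 46.49997°, λ = -88.74401°: sin φ = 0.725374, cos φ = 0.688355, sin λ = -0.999760, cos λ = 0.021919.
ΔE = −sin λ·ΔX + cos λ·ΔY = −(-0.999760)·(385) + (0.021919)·(164) = 388.50 m.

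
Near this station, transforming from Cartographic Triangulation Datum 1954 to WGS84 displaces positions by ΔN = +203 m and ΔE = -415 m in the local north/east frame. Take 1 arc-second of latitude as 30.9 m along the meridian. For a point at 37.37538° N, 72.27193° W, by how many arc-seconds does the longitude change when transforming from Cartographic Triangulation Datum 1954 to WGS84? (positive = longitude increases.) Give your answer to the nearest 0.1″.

Δλ = -16.9″

At latitude 37.37538°, cos φ = 0.794676.
1″ of longitude at this latitude = 30.90 × cos φ = 24.5555 m, so Δλ = -415.0 / 24.5555 = -16.901″.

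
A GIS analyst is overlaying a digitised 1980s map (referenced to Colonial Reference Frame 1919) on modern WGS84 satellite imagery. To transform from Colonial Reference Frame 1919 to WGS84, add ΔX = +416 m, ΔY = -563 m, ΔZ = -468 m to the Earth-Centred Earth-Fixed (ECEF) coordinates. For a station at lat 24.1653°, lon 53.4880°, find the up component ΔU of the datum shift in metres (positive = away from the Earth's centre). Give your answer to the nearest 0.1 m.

ΔU = -378.6 m

The local up (radial) axis is (cos φ cos λ, cos φ sin λ, sin φ), giving ΔU = 225.826 − 412.848 − 191.585 = -378.61 m.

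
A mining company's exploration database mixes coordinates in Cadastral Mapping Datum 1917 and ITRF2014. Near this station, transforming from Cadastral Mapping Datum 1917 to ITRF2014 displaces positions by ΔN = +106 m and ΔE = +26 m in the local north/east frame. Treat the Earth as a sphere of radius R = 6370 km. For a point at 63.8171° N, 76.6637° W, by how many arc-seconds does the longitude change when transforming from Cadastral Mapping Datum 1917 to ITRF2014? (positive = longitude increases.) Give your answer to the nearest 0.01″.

At latitude 63.8171°, cos φ = 0.441238.
One radian of longitude at latitude φ spans R cos φ, so Δλ = ΔE / (R cos φ) = 26.0 / (6370000 × 0.441238) = 9.2504e-06 rad = 1.908″.

Δλ = 1.91″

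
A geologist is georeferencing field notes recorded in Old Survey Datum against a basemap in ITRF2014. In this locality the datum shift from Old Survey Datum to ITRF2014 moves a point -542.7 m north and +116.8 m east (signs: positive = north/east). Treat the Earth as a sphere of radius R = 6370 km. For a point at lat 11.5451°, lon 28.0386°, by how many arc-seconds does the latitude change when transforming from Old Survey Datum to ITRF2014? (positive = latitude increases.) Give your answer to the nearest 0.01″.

On a sphere of radius R, 1 rad of latitude = R, so Δφ = ΔN / R = -542.7 / 6370000 = -8.5196e-05 rad = -17.573″.

Δφ = -17.57″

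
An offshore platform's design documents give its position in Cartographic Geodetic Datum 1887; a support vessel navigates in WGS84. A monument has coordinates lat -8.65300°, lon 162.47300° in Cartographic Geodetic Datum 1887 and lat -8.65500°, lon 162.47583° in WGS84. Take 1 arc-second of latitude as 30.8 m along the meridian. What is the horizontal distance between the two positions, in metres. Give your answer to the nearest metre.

381 m

Δφ = -8.65500° − -8.65300° = -0.00200°; Δλ = 162.47583° − 162.47300° = +0.00283°.
1° of latitude = 3600 × 30.80 = 110880 m.
ΔN = Δφ × 110880 = -221.8 m; ΔE = Δλ × 110880 × cos(-8.65300°) = +0.00283 × 110880 × 0.988618 = 310.2 m.
Distance = √(ΔE² + ΔN²) = √(310.2² + (-221.8)²) = 381.3 m.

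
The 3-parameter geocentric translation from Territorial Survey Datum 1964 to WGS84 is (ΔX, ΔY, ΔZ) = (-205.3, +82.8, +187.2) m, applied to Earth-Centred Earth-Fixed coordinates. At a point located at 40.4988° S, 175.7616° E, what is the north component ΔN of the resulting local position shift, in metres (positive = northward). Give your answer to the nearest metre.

The local north axis is (−sin φ cos λ, −sin φ sin λ, cos φ), giving ΔN = 132.964 + 3.974 + 142.351 = 279.29 m.

ΔN = 279 m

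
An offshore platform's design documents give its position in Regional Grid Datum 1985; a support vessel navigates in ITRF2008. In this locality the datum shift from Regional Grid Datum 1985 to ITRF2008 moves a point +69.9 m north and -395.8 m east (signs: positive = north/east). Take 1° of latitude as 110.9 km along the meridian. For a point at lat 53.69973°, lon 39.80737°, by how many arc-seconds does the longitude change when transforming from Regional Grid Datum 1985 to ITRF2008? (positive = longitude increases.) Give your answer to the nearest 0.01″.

At latitude 53.69973°, cos φ = 0.592017.
1° of longitude at this latitude = 110.9 × cos φ = 65.65 km, so Δλ = -395.8 / 65654.7 = -0.0060285° = -21.703″.

Δλ = -21.70″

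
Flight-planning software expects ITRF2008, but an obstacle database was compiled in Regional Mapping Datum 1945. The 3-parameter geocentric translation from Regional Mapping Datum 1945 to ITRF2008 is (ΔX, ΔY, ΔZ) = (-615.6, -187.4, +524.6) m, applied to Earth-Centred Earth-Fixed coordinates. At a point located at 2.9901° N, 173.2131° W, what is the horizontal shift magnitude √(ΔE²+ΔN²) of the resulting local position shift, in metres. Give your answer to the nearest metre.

At φ = 2.9901°, λ = -173.2131°: sin φ = 0.052163, cos φ = 0.998639, sin λ = -0.118177, cos λ = -0.992993.
ΔE = −sin λ·ΔX + cos λ·ΔY = −(-0.118177)·(-615.6) + (-0.992993)·(-187.4) = 113.34 m.
ΔN = −sin φ cos λ·ΔX − sin φ sin λ·ΔY + cos φ·ΔZ = −(0.052163)(-0.992993)(-615.6) − (0.052163)(-0.118177)(-187.4) + (0.998639)(524.6) = 490.84 m.
Horizontal magnitude = √(ΔE² + ΔN²) = √(113.34² + 490.84²) = 503.76 m.

504 m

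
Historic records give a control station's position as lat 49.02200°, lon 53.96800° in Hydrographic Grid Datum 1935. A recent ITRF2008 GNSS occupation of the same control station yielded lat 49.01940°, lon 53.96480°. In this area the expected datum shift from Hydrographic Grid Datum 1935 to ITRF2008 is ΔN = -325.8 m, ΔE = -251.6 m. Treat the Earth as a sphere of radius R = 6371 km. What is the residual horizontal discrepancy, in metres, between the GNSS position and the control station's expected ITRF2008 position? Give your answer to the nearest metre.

Observed coordinate differences: Δφ = -0.00260°, Δλ = -0.00320°.
Converting to metres (1° lat = 111195 m, cos φ = 0.655769): observed ΔN = -289.1 m, observed ΔE = -233.3 m.
Subtracting the expected shift leaves a residual of -289.1 − (-325.8) = 36.7 m north and -233.3 − (-251.6) = 18.3 m east.
Residual distance = √(36.7² + 18.3²) = 41.0 m.

41 m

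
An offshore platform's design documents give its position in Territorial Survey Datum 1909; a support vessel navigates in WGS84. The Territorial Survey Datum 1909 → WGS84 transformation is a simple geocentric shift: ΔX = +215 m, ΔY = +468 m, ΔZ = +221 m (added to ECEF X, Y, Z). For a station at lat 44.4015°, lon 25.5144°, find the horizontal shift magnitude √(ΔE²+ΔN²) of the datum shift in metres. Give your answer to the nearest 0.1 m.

350.5 m

At φ = 44.4015°, λ = 25.5144°: sin φ = 0.699682, cos φ = 0.714454, sin λ = 0.430738, cos λ = 0.902477.
ΔE = −sin λ·ΔX + cos λ·ΔY = −(0.430738)·(215) + (0.902477)·(468) = 329.75 m.
ΔN = −sin φ cos λ·ΔX − sin φ sin λ·ΔY + cos φ·ΔZ = −(0.699682)(0.902477)(215) − (0.699682)(0.430738)(468) + (0.714454)(221) = -118.91 m.
Horizontal magnitude = √(ΔE² + ΔN²) = √(329.75² + (-118.91)²) = 350.54 m.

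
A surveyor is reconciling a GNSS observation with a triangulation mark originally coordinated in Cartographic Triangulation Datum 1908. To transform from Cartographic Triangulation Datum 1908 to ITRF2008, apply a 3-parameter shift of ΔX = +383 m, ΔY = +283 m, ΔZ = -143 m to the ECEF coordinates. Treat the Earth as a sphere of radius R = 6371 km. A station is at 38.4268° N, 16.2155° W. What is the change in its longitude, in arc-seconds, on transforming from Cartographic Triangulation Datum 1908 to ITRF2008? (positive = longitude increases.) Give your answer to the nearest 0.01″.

sin φ = 0.621514, cos φ = 0.783403, sin λ = -0.279251, cos λ = 0.960218.
East component: ΔE = −sin λ·ΔX + cos λ·ΔY = −(-0.279251)(383) + (0.960218)(283) = 378.69 m.
1° of latitude spans πR/180 = 111195 m; at latitude φ, 1° of longitude spans that × cos φ = 87110.4 m, so Δλ = 378.69 / 87110.4 × 3600 = 15.650″.

Δλ = 15.65″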